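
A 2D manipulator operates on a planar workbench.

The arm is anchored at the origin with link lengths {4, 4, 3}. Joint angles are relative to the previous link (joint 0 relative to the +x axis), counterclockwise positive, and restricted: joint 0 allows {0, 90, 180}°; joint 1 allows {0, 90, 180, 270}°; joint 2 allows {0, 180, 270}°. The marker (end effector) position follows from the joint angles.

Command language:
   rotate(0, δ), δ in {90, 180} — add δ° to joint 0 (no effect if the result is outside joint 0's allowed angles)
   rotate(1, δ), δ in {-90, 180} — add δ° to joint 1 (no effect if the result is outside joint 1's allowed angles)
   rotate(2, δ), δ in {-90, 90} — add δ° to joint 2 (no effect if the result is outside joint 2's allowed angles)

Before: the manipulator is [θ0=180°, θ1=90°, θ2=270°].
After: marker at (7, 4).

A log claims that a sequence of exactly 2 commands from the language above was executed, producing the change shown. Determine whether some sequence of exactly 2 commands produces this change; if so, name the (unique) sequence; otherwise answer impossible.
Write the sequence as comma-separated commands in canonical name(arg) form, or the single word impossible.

rotate(0, 90), rotate(0, 180)

key: running rotate(0, 180) before rotate(0, 90) would end elsewhere — order is forced
initial: [θ0=180°, θ1=90°, θ2=270°]
step 1 (rotate(0, 90)): [θ0=180°, θ1=90°, θ2=270°]
step 2 (rotate(0, 180)): [θ0=0°, θ1=90°, θ2=270°]
all 36 alternatives checked — unique.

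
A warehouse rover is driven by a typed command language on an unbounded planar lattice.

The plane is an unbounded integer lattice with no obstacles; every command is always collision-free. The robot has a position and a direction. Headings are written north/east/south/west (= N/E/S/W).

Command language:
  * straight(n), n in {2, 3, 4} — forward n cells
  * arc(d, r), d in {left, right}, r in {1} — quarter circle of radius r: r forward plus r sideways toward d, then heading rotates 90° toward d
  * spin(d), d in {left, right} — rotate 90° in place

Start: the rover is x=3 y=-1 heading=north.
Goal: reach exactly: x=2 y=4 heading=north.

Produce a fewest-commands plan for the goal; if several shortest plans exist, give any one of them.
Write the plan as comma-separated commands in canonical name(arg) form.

from: x=3 y=-1 heading=north
step 1 (straight(4)): x=3 y=3 heading=north
step 2 (arc(left, 1)): x=2 y=4 heading=west
step 3 (spin(right)): x=2 y=4 heading=north
minimal: 3 command(s), checked below 3.

straight(4), arc(left, 1), spin(right)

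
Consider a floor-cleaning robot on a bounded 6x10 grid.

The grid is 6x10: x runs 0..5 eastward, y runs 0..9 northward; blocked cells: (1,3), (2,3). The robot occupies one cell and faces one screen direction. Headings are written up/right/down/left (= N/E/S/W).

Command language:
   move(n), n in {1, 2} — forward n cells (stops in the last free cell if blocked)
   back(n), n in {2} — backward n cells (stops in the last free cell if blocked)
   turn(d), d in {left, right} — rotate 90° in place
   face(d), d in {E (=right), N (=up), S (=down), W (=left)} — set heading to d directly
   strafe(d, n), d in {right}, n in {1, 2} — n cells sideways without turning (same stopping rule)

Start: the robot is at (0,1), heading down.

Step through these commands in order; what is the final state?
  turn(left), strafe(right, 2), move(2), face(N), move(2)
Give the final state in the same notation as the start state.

at (2,2), heading up

initial: at (0,1), heading down
1. turn(left) → at (0,1), heading right
2. strafe(right, 2) → at (0,0), heading right
3. move(2) → at (2,0), heading right
4. face(N) → at (2,0), heading up
5. move(2) → at (2,2), heading up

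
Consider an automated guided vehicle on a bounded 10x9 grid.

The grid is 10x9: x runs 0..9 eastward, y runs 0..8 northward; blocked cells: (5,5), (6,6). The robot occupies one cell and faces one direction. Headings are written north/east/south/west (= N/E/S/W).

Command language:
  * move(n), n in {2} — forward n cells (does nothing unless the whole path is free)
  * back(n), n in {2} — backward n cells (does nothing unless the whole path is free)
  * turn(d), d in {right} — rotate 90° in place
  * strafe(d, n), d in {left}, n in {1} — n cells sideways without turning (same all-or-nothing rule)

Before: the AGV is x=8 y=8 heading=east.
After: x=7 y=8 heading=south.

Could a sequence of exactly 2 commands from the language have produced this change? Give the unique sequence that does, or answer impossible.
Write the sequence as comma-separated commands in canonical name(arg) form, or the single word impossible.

impossible

every 2-command combo misses the target.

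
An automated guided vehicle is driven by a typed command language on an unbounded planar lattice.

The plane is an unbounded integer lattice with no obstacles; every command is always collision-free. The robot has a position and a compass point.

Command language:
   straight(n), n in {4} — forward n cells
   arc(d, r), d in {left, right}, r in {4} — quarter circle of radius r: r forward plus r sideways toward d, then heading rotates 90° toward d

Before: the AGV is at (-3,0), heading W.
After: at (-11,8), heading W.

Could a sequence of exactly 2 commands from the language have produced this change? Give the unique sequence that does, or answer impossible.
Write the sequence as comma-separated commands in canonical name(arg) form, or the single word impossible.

arc(right, 4), arc(left, 4)

key: order matters: swapping arc(right, 4) and arc(left, 4) lands elsewhere
t0: at (-3,0), heading W
[1] after arc(right, 4): at (-7,4), heading N
[2] after arc(left, 4): at (-11,8), heading W
no other 2-command option fits: unique.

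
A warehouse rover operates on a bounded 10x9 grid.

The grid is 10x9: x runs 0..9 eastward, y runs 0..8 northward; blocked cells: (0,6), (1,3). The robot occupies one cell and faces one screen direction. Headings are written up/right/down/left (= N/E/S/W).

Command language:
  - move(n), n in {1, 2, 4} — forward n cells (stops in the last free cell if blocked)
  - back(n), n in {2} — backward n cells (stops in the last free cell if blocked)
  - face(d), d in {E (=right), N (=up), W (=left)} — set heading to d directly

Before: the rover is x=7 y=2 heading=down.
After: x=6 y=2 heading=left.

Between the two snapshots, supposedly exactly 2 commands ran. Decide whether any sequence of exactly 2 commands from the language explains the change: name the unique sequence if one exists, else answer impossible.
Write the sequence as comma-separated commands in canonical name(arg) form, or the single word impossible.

face(W), move(1)

key: running move(1) before face(W) would end elsewhere — order is forced
from: x=7 y=2 heading=down
1. face(W) → x=7 y=2 heading=left
2. move(1) → x=6 y=2 heading=left
no rival 2-sequence matches.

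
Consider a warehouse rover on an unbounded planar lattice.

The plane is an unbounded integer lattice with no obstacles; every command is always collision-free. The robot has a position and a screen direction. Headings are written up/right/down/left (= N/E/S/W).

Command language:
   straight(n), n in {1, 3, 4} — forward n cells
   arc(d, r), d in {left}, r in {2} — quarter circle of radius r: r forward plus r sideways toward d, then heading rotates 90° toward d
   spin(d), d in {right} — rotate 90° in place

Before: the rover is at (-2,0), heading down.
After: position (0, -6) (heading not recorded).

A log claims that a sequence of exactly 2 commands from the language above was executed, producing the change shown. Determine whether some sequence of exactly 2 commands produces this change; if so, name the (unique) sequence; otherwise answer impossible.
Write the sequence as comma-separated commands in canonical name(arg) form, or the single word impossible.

straight(4), arc(left, 2)

key: running arc(left, 2) before straight(4) would end elsewhere — order is forced
start: at (-2,0), heading down
t=1 straight(4) ⇒ at (-2,-4), heading down
t=2 arc(left, 2) ⇒ at (0,-6), heading right
all 25 alternatives checked — unique.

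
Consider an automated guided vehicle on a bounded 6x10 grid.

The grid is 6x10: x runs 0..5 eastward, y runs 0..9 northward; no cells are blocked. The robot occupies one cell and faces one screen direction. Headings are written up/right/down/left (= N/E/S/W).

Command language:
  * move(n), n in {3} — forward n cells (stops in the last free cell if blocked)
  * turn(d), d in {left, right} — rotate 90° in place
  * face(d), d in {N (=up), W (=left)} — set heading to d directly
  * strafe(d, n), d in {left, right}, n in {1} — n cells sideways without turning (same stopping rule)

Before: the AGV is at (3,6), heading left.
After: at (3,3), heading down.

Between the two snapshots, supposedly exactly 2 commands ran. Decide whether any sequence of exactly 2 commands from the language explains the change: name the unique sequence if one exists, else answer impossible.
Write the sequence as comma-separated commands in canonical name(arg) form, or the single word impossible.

key: cell and facing (now S) both changed — the 2 commands mix motion and turning
from: at (3,6), heading left
[1] after turn(left): at (3,6), heading down
[2] after move(3): at (3,3), heading down
no other 2-command option fits: unique.

turn(left), move(3)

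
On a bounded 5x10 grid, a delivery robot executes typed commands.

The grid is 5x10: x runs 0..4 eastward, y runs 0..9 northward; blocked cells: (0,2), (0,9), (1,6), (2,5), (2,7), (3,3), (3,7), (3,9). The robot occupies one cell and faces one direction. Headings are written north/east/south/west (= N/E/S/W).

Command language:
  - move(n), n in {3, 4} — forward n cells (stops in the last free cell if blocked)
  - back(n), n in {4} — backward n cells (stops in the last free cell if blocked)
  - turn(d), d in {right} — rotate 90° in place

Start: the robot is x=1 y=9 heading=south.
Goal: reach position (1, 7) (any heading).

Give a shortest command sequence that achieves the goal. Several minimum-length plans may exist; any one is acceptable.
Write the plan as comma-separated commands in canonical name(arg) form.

t0: x=1 y=9 heading=south
step 1 (move(4)): x=1 y=7 heading=south
shorter routes all fall short; 1 is best.

move(4)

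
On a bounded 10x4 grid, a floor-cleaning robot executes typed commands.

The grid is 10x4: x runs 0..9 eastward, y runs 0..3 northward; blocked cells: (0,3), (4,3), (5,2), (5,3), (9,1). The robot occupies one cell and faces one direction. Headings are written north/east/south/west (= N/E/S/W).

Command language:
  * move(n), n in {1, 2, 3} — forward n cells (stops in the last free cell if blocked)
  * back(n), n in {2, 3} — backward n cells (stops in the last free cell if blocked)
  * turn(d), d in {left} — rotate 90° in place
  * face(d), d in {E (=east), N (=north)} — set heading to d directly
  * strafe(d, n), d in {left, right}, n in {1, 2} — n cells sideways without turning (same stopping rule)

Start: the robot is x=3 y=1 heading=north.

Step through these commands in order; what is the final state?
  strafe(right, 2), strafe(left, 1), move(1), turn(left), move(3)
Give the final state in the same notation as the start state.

x=1 y=2 heading=west

from: x=3 y=1 heading=north
1. strafe(right, 2) → x=5 y=1 heading=north
2. strafe(left, 1) → x=4 y=1 heading=north
3. move(1) → x=4 y=2 heading=north
4. turn(left) → x=4 y=2 heading=west
5. move(3) → x=1 y=2 heading=west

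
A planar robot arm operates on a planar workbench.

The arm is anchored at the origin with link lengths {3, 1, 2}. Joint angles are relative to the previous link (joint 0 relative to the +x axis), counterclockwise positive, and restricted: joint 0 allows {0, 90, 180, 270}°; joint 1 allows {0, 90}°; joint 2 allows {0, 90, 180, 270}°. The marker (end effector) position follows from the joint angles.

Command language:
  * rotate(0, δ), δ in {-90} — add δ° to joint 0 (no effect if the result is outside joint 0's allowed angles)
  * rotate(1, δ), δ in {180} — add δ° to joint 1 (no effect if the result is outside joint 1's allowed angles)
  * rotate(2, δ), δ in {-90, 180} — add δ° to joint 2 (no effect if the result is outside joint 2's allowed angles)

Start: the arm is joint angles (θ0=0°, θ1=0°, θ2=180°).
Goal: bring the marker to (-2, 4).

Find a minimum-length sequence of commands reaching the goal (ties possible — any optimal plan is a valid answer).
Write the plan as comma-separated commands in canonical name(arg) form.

start: joint angles (θ0=0°, θ1=0°, θ2=180°)
t=1 rotate(2, -90) ⇒ joint angles (θ0=0°, θ1=0°, θ2=90°)
t=2 rotate(0, -90) ⇒ joint angles (θ0=270°, θ1=0°, θ2=90°)
t=3 rotate(0, -90) ⇒ joint angles (θ0=180°, θ1=0°, θ2=90°)
t=4 rotate(0, -90) ⇒ joint angles (θ0=90°, θ1=0°, θ2=90°)
minimal: 4 command(s), checked below 4.

rotate(2, -90), rotate(0, -90), rotate(0, -90), rotate(0, -90)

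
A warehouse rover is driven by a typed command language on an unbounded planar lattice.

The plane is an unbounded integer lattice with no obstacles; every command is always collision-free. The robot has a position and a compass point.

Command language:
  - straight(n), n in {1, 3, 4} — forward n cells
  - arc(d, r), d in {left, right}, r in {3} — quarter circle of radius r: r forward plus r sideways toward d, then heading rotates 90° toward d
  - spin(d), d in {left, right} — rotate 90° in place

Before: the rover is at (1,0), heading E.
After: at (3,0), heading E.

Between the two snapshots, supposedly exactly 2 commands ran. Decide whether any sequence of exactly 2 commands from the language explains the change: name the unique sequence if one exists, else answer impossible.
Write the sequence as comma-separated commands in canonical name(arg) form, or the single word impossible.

straight(1), straight(1)

key: still facing E at the end — nothing in the sequence rotates
start: at (1,0), heading E
[1] after straight(1): at (2,0), heading E
[2] after straight(1): at (3,0), heading E
all 49 alternatives checked — unique.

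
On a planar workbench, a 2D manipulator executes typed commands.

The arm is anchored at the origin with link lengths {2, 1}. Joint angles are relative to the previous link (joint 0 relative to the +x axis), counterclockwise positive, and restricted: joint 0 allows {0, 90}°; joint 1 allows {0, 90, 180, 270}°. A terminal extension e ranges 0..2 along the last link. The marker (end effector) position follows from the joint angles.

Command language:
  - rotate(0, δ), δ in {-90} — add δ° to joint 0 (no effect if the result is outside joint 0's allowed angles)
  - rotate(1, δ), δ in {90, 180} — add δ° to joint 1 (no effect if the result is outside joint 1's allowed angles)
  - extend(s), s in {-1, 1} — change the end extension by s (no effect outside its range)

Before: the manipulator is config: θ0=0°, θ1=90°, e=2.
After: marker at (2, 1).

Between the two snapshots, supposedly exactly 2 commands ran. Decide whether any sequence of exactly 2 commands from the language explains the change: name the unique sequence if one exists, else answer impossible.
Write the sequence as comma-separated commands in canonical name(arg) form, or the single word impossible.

begin: config: θ0=0°, θ1=90°, e=2
[1] after extend(-1): config: θ0=0°, θ1=90°, e=1
[2] after extend(-1): config: θ0=0°, θ1=90°, e=0
uniquely the one of 25 2-step routes that fits.

extend(-1), extend(-1)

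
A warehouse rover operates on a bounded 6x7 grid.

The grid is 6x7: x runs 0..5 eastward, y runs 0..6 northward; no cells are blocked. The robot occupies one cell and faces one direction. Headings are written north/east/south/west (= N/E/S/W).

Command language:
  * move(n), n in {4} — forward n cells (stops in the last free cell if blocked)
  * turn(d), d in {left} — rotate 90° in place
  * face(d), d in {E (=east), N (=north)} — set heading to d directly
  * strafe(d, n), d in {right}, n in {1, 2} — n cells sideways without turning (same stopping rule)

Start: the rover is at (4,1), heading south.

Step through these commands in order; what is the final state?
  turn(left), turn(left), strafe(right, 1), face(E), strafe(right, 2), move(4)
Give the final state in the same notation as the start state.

at (5,0), heading east

initial: at (4,1), heading south
t=1 turn(left) ⇒ at (4,1), heading east
t=2 turn(left) ⇒ at (4,1), heading north
t=3 strafe(right, 1) ⇒ at (5,1), heading north
t=4 face(E) ⇒ at (5,1), heading east
t=5 strafe(right, 2) ⇒ at (5,0), heading east
t=6 move(4) ⇒ at (5,0), heading east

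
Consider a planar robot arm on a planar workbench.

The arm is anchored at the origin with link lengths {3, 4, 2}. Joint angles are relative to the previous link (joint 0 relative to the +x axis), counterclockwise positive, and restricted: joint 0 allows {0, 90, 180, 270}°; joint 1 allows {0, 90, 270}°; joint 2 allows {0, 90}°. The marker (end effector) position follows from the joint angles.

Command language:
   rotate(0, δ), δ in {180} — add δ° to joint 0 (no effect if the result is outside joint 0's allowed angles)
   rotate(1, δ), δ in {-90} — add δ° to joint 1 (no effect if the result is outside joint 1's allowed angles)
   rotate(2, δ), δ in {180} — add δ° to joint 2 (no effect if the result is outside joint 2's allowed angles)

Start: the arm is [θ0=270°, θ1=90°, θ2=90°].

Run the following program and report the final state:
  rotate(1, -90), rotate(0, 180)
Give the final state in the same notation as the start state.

[θ0=90°, θ1=0°, θ2=90°]

begin: [θ0=270°, θ1=90°, θ2=90°]
t=1 rotate(1, -90) ⇒ [θ0=270°, θ1=0°, θ2=90°]
t=2 rotate(0, 180) ⇒ [θ0=90°, θ1=0°, θ2=90°]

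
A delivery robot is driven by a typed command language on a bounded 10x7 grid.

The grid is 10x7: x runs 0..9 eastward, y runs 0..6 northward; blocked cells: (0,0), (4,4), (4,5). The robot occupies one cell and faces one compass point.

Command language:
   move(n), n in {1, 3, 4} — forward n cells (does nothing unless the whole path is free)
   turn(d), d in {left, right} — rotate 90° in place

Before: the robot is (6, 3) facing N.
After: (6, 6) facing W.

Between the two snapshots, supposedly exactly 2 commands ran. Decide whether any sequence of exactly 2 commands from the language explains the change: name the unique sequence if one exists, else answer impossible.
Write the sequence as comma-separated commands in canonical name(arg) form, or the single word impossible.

move(3), turn(left)

key: position moved to (6,6) AND the heading swung to W — translation plus rotation needed
begin: (6, 3) facing N
step 1 (move(3)): (6, 6) facing N
step 2 (turn(left)): (6, 6) facing W
all 25 alternatives checked — unique.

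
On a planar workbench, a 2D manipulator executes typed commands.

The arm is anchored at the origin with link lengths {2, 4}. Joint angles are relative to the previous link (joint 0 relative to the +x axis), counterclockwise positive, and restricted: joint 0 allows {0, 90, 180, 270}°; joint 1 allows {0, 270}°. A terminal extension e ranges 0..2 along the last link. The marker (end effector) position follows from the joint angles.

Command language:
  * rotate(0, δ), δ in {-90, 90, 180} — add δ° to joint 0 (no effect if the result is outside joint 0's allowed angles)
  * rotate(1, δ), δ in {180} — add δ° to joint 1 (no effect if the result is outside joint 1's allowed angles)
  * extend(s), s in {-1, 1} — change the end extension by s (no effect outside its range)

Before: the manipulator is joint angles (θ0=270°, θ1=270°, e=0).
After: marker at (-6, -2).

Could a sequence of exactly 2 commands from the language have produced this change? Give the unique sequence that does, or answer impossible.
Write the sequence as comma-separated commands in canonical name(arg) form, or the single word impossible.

extend(1), extend(1)

begin: joint angles (θ0=270°, θ1=270°, e=0)
[1] after extend(1): joint angles (θ0=270°, θ1=270°, e=1)
[2] after extend(1): joint angles (θ0=270°, θ1=270°, e=2)
all 36 alternatives checked — unique.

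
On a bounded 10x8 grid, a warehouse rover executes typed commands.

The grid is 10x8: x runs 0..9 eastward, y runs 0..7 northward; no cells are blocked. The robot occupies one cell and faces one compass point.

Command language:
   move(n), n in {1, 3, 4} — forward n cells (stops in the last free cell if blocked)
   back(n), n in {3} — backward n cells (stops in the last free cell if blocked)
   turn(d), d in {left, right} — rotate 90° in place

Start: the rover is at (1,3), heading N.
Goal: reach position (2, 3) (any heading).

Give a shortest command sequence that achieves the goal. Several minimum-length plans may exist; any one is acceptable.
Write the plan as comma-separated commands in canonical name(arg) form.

turn(right), move(1)

initial: at (1,3), heading N
1. turn(right) → at (1,3), heading E
2. move(1) → at (2,3), heading E
nothing shorter than 2 reaches the goal.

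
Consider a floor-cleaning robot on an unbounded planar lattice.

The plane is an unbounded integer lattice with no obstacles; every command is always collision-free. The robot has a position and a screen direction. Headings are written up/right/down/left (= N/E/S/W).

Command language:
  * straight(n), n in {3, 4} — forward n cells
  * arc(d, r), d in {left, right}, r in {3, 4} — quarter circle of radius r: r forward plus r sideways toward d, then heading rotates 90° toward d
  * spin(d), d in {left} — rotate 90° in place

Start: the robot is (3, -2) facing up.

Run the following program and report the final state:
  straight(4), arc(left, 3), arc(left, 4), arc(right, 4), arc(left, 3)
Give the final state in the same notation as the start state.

begin: (3, -2) facing up
1. straight(4) → (3, 2) facing up
2. arc(left, 3) → (0, 5) facing left
3. arc(left, 4) → (-4, 1) facing down
4. arc(right, 4) → (-8, -3) facing left
5. arc(left, 3) → (-11, -6) facing down

(-11, -6) facing down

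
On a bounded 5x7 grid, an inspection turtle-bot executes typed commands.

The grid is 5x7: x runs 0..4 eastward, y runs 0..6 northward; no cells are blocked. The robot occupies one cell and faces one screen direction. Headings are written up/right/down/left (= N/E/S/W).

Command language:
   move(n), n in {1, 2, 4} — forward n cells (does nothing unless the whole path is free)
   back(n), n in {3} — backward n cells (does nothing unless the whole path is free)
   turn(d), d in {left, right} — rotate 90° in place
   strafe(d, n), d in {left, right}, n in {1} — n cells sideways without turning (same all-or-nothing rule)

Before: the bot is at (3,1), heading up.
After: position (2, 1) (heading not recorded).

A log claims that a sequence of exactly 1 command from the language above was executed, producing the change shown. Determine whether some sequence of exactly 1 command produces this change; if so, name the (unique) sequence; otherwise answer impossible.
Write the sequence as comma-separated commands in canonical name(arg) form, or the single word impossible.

from: at (3,1), heading up
[1] after strafe(left, 1): at (2,1), heading up
no other 1-command option fits: unique.

strafe(left, 1)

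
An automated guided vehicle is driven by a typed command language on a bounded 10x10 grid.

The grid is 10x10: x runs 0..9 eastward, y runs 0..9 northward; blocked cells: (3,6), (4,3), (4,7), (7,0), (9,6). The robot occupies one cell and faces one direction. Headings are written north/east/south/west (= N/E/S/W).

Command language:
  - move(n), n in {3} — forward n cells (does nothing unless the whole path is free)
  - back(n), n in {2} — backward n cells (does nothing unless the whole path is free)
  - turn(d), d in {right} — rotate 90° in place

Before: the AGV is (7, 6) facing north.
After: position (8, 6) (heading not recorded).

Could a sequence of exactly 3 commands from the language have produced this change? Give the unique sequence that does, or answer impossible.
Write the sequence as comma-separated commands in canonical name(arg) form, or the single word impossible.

turn(right), back(2), move(3)

key: order matters: swapping turn(right) and move(3) lands elsewhere
from: (7, 6) facing north
t=1 turn(right) ⇒ (7, 6) facing east
t=2 back(2) ⇒ (5, 6) facing east
t=3 move(3) ⇒ (8, 6) facing east
no other 3-command option fits: unique.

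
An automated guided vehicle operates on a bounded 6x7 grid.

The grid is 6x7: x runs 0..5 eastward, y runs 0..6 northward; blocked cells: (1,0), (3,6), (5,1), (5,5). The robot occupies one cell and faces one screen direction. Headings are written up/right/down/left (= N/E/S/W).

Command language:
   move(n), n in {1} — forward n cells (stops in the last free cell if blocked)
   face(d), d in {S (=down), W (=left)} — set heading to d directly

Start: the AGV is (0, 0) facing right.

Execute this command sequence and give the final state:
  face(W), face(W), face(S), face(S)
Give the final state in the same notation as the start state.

t0: (0, 0) facing right
step 1 (face(W)): (0, 0) facing left
step 2 (face(W)): (0, 0) facing left
step 3 (face(S)): (0, 0) facing down
step 4 (face(S)): (0, 0) facing down

(0, 0) facing down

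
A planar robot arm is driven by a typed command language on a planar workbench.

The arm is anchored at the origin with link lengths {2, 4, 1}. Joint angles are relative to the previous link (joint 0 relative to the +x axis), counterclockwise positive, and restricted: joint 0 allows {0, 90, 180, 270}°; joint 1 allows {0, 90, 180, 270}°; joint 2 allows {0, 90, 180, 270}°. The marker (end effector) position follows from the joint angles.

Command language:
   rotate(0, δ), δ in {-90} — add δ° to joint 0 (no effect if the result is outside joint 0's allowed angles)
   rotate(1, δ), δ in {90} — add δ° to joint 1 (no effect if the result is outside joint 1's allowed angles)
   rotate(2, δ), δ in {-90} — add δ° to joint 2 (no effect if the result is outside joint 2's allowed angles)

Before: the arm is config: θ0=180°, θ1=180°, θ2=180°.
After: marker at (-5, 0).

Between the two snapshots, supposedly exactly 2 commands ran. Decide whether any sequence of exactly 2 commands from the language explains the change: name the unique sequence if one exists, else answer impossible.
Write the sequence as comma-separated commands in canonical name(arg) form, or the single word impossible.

rotate(1, 90), rotate(1, 90)

start: config: θ0=180°, θ1=180°, θ2=180°
1. rotate(1, 90) → config: θ0=180°, θ1=270°, θ2=180°
2. rotate(1, 90) → config: θ0=180°, θ1=0°, θ2=180°
no rival 2-sequence matches.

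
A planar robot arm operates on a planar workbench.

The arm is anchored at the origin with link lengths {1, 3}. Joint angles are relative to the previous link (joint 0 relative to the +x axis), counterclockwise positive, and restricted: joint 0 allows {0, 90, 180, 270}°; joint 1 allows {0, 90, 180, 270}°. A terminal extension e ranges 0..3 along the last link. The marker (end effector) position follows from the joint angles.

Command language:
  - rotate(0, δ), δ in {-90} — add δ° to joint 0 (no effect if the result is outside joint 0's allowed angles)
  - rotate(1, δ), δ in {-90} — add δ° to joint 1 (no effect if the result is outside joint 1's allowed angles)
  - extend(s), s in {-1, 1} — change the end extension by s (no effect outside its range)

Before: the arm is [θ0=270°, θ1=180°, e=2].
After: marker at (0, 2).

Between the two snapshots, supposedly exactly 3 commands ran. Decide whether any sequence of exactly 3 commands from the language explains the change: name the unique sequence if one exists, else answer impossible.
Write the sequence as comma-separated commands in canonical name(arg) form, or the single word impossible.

t0: [θ0=270°, θ1=180°, e=2]
step 1 (extend(-1)): [θ0=270°, θ1=180°, e=1]
step 2 (extend(-1)): [θ0=270°, θ1=180°, e=0]
step 3 (extend(-1)): [θ0=270°, θ1=180°, e=0]
no rival 3-sequence matches.

extend(-1), extend(-1), extend(-1)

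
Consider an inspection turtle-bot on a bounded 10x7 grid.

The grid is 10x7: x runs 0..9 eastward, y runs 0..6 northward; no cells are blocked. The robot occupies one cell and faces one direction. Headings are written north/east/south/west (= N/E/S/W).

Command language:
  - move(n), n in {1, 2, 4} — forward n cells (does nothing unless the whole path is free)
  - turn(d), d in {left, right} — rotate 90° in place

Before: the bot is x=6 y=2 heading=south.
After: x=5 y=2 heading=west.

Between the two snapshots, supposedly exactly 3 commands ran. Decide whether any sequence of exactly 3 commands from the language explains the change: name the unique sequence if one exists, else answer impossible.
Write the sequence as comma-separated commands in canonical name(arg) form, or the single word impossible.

key: move(4) would leave the grid, so it does nothing
initial: x=6 y=2 heading=south
[1] after move(4): x=6 y=2 heading=south
[2] after turn(right): x=6 y=2 heading=west
[3] after move(1): x=5 y=2 heading=west
all 125 alternatives checked — unique.

move(4), turn(right), move(1)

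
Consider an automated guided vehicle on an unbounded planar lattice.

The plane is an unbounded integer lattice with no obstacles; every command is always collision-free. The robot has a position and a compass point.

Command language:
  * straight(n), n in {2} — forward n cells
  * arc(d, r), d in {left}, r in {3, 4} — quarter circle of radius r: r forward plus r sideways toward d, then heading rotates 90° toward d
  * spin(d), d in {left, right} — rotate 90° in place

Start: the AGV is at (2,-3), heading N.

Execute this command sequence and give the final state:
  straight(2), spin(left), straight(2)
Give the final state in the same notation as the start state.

at (0,-1), heading W

t0: at (2,-3), heading N
t=1 straight(2) ⇒ at (2,-1), heading N
t=2 spin(left) ⇒ at (2,-1), heading W
t=3 straight(2) ⇒ at (0,-1), heading W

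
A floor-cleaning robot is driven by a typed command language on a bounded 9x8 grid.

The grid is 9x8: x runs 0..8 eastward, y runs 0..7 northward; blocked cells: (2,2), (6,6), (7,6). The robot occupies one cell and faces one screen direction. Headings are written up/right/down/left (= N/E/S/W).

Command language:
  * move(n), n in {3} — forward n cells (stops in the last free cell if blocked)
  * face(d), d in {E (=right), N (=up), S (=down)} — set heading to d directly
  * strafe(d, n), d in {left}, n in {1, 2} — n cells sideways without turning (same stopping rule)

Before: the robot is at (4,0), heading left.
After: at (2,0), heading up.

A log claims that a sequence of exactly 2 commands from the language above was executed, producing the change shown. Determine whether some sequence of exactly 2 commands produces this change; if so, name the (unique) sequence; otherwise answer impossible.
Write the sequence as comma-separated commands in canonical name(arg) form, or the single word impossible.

key: running strafe(left, 2) before face(N) would end elsewhere — order is forced
t0: at (4,0), heading left
step 1 (face(N)): at (4,0), heading up
step 2 (strafe(left, 2)): at (2,0), heading up
no other 2-command option fits: unique.

face(N), strafe(left, 2)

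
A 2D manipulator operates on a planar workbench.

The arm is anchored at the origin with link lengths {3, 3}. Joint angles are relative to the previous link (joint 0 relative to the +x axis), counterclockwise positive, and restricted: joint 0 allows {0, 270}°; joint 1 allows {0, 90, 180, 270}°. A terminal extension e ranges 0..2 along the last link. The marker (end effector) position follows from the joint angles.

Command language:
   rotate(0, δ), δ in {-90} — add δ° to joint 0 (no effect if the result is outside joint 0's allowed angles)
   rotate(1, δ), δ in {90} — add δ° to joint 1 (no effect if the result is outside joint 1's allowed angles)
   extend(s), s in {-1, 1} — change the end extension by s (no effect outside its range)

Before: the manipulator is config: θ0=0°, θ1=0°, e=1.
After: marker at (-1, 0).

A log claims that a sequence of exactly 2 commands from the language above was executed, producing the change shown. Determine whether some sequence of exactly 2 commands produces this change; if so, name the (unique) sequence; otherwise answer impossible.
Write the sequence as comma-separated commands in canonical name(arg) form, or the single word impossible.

from: config: θ0=0°, θ1=0°, e=1
[1] after rotate(1, 90): config: θ0=0°, θ1=90°, e=1
[2] after rotate(1, 90): config: θ0=0°, θ1=180°, e=1
no rival 2-sequence matches.

rotate(1, 90), rotate(1, 90)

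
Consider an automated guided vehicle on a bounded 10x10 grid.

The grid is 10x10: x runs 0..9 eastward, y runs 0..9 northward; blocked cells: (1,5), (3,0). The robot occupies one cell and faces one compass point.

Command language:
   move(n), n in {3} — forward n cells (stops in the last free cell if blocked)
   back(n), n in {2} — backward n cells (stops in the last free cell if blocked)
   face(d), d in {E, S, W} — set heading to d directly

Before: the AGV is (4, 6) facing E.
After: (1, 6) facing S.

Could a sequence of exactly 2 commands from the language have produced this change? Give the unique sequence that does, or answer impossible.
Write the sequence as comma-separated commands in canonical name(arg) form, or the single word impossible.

impossible

checked all 2-command options: none fits.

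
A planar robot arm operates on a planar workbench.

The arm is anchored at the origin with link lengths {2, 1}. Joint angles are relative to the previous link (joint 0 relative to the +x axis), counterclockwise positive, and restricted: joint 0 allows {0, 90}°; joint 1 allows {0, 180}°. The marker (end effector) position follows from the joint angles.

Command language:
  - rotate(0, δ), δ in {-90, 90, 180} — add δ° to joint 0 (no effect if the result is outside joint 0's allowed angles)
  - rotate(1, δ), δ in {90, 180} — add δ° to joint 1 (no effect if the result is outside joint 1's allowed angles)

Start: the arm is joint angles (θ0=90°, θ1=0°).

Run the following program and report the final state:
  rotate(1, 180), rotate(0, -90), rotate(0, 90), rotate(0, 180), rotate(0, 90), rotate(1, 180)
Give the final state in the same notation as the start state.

from: joint angles (θ0=90°, θ1=0°)
1. rotate(1, 180) → joint angles (θ0=90°, θ1=180°)
2. rotate(0, -90) → joint angles (θ0=0°, θ1=180°)
3. rotate(0, 90) → joint angles (θ0=90°, θ1=180°)
4. rotate(0, 180) → joint angles (θ0=90°, θ1=180°)
5. rotate(0, 90) → joint angles (θ0=90°, θ1=180°)
6. rotate(1, 180) → joint angles (θ0=90°, θ1=0°)

joint angles (θ0=90°, θ1=0°)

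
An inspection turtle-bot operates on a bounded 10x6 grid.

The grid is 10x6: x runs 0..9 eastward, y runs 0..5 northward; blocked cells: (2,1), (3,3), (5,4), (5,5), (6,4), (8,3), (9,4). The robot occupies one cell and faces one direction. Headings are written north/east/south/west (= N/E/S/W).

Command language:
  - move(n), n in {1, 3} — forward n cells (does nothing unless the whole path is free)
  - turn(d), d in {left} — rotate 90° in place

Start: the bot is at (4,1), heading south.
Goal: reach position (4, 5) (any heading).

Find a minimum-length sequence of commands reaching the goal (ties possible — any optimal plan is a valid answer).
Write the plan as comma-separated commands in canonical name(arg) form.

t0: at (4,1), heading south
[1] after turn(left): at (4,1), heading east
[2] after turn(left): at (4,1), heading north
[3] after move(3): at (4,4), heading north
[4] after move(1): at (4,5), heading north
shorter routes all fall short; 4 is best.

turn(left), turn(left), move(3), move(1)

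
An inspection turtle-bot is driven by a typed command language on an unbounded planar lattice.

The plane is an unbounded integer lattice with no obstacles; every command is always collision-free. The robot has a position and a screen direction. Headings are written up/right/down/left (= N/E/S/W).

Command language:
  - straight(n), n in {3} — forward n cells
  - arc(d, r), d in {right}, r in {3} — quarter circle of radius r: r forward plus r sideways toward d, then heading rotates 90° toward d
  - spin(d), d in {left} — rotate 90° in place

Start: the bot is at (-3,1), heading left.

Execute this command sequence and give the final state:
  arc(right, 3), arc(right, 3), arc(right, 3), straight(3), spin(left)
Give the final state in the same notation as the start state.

start: at (-3,1), heading left
[1] after arc(right, 3): at (-6,4), heading up
[2] after arc(right, 3): at (-3,7), heading right
[3] after arc(right, 3): at (0,4), heading down
[4] after straight(3): at (0,1), heading down
[5] after spin(left): at (0,1), heading right

at (0,1), heading right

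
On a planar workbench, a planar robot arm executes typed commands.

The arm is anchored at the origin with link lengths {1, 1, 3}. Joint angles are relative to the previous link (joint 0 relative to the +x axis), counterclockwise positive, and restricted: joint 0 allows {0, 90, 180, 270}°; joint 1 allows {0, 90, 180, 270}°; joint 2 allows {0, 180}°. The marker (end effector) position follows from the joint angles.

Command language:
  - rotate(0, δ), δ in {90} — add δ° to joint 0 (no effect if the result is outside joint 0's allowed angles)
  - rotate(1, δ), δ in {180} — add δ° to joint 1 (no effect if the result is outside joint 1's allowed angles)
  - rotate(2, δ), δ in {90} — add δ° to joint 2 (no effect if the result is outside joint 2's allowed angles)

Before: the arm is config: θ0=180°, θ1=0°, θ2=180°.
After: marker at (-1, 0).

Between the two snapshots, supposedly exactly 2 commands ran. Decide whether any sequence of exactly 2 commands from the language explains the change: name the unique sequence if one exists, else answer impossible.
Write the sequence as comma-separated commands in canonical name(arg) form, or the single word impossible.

rotate(0, 90), rotate(0, 90)

start: config: θ0=180°, θ1=0°, θ2=180°
step 1 (rotate(0, 90)): config: θ0=270°, θ1=0°, θ2=180°
step 2 (rotate(0, 90)): config: θ0=0°, θ1=0°, θ2=180°
uniquely the one of 9 2-step routes that fits.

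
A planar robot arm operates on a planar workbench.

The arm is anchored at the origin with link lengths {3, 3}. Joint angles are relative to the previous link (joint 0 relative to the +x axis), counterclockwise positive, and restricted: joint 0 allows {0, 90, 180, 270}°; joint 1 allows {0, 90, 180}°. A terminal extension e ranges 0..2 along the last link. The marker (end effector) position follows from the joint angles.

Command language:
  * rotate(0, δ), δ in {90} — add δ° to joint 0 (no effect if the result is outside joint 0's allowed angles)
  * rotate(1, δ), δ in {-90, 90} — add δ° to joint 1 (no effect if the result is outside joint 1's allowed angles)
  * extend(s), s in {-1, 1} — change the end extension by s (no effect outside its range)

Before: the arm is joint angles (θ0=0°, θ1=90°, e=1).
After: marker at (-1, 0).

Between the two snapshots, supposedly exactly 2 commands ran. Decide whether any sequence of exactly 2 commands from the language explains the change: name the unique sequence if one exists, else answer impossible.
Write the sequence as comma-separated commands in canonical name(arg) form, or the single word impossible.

rotate(1, 90), rotate(1, 90)

begin: joint angles (θ0=0°, θ1=90°, e=1)
step 1 (rotate(1, 90)): joint angles (θ0=0°, θ1=180°, e=1)
step 2 (rotate(1, 90)): joint angles (θ0=0°, θ1=180°, e=1)
uniquely the one of 25 2-step routes that fits.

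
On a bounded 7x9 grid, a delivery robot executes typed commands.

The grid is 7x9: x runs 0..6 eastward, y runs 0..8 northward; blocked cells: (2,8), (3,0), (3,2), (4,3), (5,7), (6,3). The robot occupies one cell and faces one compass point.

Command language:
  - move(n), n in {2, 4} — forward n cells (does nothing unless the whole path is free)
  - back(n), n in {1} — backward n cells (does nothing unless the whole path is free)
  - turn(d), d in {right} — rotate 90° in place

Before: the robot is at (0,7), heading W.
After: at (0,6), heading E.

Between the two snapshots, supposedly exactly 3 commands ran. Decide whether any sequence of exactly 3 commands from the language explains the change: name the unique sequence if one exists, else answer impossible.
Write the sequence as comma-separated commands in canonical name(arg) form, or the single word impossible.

turn(right), back(1), turn(right)

key: cell and facing (now E) both changed — the 3 commands mix motion and turning
initial: at (0,7), heading W
step 1 (turn(right)): at (0,7), heading N
step 2 (back(1)): at (0,6), heading N
step 3 (turn(right)): at (0,6), heading E
uniquely the one of 64 3-step routes that fits.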